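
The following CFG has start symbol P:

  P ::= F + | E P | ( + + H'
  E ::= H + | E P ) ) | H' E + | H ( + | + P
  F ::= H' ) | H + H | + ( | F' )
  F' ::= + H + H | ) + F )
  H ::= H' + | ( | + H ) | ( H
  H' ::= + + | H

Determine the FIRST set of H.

From H ::= H' +: add FIRST(H') = { (, + }.
H ::= ( contributes {(}.
H ::= + H ) contributes {+}.
H ::= ( H contributes {(}.
Union: FIRST(H) = { (, + }.

{ (, + }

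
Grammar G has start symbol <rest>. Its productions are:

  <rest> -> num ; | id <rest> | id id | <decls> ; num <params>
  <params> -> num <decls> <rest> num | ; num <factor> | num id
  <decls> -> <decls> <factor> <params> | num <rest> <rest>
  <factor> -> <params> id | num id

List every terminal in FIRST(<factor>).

{ ;, num }

From <factor> -> <params> id: add FIRST(<params>) = { ;, num }.
<factor> -> num id contributes {num}.
Union: FIRST(<factor>) = { ;, num }.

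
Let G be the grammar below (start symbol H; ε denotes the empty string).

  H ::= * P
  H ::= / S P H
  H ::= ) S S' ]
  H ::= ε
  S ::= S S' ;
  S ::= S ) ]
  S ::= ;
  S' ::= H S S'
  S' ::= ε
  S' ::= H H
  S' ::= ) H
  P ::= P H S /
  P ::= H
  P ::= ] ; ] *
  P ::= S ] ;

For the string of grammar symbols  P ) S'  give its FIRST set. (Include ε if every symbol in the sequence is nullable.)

Add FIRST(P)\{ε} = { ), *, /, ;, ] }; P is nullable, continue.
) is a terminal; add {)} and stop.

{ ), *, /, ;, ] }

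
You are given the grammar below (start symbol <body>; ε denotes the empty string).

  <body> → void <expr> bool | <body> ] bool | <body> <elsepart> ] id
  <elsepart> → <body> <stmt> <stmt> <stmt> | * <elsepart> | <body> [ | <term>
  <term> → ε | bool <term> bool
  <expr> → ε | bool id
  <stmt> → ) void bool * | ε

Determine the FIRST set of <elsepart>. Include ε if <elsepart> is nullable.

{ *, bool, void, ε }

From <elsepart> → <body> <stmt> <stmt> <stmt>: add FIRST(<body>) = { void }.
<elsepart> → * <elsepart> contributes {*}.
From <elsepart> → <body> [: add FIRST(<body>) = { void }.
From <elsepart> → <term>: add FIRST(<term>) = { bool, ε } (including ε since <term> is nullable).
Union: FIRST(<elsepart>) = { *, bool, void, ε }.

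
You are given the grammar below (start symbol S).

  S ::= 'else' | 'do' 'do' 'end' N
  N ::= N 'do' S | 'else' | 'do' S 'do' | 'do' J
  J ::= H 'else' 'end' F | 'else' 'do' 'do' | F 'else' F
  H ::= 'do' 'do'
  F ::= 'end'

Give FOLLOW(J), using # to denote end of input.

In N ::= 'do' J: J is at the end, add FOLLOW(N) = { #, 'do' }.
Union: FOLLOW(J) = { #, 'do' }.

{ #, 'do' }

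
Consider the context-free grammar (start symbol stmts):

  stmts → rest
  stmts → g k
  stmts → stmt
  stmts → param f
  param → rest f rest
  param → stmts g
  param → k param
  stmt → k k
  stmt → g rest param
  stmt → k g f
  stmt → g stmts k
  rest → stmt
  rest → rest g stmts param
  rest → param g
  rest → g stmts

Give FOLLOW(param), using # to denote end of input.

In stmts → param f: add FIRST(f) = { f }.
In param → k param: param is at the end, add FOLLOW(param) = { #, f, g, k }.
In stmt → g rest param: param is at the end, add FOLLOW(stmt) = { #, f, g, k }.
In rest → rest g stmts param: param is at the end, add FOLLOW(rest) = { #, f, g, k }.
In rest → param g: add FIRST(g) = { g }.
Union: FOLLOW(param) = { #, f, g, k }.

{ #, f, g, k }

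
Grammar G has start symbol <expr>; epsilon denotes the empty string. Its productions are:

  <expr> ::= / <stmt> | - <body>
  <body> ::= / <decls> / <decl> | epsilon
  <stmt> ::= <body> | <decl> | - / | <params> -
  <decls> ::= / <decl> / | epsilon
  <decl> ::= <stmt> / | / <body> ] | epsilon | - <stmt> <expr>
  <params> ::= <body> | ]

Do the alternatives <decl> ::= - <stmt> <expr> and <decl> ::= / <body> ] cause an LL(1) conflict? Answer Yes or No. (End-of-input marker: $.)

FIRST(- <stmt> <expr>) = { - } and FIRST(/ <body> ]) = { / }.
The FIRST sets are disjoint and neither alternative is nullable — no conflict.

No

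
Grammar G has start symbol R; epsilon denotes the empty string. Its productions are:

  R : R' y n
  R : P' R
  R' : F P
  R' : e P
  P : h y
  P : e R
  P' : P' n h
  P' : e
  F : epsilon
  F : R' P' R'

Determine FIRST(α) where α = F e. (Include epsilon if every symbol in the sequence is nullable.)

{ e, h }

Add FIRST(F)\{epsilon} = { e, h }; F is nullable, continue.
e is a terminal; add {e} and stop.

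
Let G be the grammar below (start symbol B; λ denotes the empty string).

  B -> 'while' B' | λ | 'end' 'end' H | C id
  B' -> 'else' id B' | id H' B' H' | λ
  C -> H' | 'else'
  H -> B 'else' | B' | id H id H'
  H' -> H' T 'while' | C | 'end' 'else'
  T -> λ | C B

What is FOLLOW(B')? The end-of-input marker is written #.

In B -> 'while' B': B' is at the end, add FOLLOW(B) = { #, 'else', 'while' }.
In B' -> 'else' id B': B' is at the end, add FOLLOW(B') = { #, 'else', 'end', 'while', id }.
In B' -> id H' B' H': add FIRST(H') = { 'else', 'end' }.
In H -> B': B' is at the end, add FOLLOW(H) = { #, 'else', 'while', id }.
Union: FOLLOW(B') = { #, 'else', 'end', 'while', id }.

{ #, 'else', 'end', 'while', id }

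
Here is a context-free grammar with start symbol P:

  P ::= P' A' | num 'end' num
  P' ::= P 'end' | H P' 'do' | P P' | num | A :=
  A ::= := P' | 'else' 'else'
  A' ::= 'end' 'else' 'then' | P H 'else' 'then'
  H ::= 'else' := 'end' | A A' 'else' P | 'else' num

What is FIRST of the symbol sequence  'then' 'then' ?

'then' is a terminal; add {'then'} and stop.

{ 'then' }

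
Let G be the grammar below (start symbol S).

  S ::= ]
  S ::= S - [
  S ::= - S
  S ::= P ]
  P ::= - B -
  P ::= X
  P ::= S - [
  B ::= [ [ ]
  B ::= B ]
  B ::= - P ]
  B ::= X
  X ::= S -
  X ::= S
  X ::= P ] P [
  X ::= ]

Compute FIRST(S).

S ::= ] contributes {]}.
From S ::= S - [: add FIRST(S) = { -, ] }.
S ::= - S contributes {-}.
From S ::= P ]: add FIRST(P) = { -, ] }.
Union: FIRST(S) = { -, ] }.

{ -, ] }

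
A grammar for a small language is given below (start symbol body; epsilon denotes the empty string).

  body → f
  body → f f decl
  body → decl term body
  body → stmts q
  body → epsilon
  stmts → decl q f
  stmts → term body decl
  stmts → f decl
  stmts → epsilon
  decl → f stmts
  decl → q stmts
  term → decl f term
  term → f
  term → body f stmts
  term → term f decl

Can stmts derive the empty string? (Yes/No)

stmts has an epsilon-production, so stmts ⇒ epsilon.

Yes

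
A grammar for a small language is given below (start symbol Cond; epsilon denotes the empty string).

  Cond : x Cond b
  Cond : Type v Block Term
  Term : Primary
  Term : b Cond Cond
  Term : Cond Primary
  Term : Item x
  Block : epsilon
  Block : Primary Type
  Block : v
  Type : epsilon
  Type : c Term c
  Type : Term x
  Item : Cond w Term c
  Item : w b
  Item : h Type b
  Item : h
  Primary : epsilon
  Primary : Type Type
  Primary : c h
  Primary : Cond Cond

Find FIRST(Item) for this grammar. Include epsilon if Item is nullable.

From Item : Cond w Term c: add FIRST(Cond) = { b, c, h, v, w, x }.
Item : w b contributes {w}.
Item : h Type b contributes {h}.
Item : h contributes {h}.
Union: FIRST(Item) = { b, c, h, v, w, x }.

{ b, c, h, v, w, x }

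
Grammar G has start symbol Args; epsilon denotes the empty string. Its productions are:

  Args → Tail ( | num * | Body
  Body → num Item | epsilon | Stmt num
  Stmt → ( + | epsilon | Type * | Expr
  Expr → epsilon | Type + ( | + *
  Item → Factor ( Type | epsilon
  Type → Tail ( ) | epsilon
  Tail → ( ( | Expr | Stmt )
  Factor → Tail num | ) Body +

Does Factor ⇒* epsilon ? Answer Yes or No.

Nullable nonterminals: Args, Body, Expr, Item, Stmt, Tail, Type.
No production of Factor has an RHS whose symbols are all nullable, so Factor is not nullable.

No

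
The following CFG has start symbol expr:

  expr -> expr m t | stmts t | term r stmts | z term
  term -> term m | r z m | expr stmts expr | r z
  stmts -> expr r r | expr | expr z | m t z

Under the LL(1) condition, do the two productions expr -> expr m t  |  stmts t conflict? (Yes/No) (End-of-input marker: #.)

Yes

FIRST(expr m t) = { m, r, z } and FIRST(stmts t) = { m, r, z }.
Both contain m, so the two alternatives are not disjoint — LL(1) conflict.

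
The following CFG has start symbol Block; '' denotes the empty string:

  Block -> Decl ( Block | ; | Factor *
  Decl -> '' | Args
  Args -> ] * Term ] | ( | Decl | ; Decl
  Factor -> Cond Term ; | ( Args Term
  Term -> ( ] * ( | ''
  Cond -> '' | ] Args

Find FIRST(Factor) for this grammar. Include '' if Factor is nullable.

From Factor -> Cond Term ;: Cond, Term nullable, take FIRST(Cond) ∪ FIRST(Term) ∪ {;} = { (, ;, ] }.
Factor -> ( Args Term contributes {(}.
Union: FIRST(Factor) = { (, ;, ] }.

{ (, ;, ] }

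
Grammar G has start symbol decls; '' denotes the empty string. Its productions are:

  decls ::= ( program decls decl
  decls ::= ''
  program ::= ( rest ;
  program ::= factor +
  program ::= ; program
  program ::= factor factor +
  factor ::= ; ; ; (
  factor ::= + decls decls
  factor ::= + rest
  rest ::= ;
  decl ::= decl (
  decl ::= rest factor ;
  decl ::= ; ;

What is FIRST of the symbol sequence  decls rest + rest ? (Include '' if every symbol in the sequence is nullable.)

Add FIRST(decls)\{''} = { ( }; decls is nullable, continue.
Add FIRST(rest) = { ; }; rest is not nullable, stop.

{ (, ; }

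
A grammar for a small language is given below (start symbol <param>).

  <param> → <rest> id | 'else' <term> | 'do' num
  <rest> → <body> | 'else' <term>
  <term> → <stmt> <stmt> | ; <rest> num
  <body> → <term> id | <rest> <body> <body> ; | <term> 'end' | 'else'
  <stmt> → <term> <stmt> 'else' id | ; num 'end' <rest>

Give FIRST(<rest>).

From <rest> → <body>: add FIRST(<body>) = { 'else', ; }.
<rest> → 'else' <term> contributes {'else'}.
Union: FIRST(<rest>) = { 'else', ; }.

{ 'else', ; }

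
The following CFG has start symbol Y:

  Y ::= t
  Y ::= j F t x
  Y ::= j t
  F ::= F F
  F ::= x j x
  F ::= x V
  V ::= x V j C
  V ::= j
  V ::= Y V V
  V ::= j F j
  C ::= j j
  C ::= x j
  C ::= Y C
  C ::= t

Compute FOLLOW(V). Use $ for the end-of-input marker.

In F ::= x V: V is at the end, add FOLLOW(F) = { j, t, x }.
In V ::= x V j C: add FIRST(j C) = { j }.
In V ::= Y V V: add FIRST(V) = { j, t, x }.
In V ::= Y V V: V is at the end, add FOLLOW(V) = { j, t, x }.
Union: FOLLOW(V) = { j, t, x }.

{ j, t, x }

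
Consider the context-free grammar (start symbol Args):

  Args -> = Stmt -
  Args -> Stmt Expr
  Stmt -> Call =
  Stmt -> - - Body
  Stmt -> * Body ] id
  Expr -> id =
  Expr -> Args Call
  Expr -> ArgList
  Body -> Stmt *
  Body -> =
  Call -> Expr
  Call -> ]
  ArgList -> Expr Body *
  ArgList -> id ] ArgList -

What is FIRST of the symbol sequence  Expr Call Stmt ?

Add FIRST(Expr) = { *, -, =, ], id }; Expr is not nullable, stop.

{ *, -, =, ], id }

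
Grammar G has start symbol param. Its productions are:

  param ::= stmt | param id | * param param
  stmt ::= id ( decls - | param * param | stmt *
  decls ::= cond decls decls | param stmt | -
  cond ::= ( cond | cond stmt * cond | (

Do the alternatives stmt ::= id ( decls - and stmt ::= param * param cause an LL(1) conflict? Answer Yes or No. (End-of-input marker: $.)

FIRST(id ( decls -) = { id } and FIRST(param * param) = { *, id }.
Both contain id, so the two alternatives are not disjoint — LL(1) conflict.

Yes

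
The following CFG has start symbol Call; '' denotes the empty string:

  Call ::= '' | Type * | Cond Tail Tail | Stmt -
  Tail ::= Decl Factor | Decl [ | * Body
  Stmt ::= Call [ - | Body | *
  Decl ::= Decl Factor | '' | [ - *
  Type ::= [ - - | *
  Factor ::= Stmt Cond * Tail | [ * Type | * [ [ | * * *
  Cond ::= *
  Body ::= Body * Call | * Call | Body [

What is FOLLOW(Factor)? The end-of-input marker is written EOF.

{ EOF, *, -, [ }

In Tail ::= Decl Factor: Factor is at the end, add FOLLOW(Tail) = { EOF, *, -, [ }.
In Decl ::= Decl Factor: Factor is at the end, add FOLLOW(Decl) = { *, [ }.
Union: FOLLOW(Factor) = { EOF, *, -, [ }.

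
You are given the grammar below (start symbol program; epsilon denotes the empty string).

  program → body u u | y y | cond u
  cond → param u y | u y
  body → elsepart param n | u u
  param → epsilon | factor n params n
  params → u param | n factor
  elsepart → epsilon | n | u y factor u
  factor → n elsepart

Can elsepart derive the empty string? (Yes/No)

elsepart has an epsilon-production, so elsepart ⇒ epsilon.

Yes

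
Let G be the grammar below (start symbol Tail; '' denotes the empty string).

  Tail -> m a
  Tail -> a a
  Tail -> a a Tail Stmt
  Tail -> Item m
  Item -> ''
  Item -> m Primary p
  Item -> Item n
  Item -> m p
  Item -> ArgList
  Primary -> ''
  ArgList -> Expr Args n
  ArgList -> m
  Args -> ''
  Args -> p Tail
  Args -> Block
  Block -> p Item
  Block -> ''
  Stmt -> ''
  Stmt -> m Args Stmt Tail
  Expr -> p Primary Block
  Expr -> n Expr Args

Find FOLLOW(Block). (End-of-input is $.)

In Args -> Block: Block is at the end, add FOLLOW(Args) = { a, m, n, p }.
In Expr -> p Primary Block: Block is at the end, add FOLLOW(Expr) = { n, p }.
Union: FOLLOW(Block) = { a, m, n, p }.

{ a, m, n, p }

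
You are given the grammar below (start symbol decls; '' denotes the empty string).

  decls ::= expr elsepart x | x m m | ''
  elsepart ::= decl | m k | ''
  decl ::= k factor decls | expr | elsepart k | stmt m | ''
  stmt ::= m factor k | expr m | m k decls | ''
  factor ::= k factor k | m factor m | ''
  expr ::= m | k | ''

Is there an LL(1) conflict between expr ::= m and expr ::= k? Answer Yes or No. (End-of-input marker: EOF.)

FIRST(m) = { m } and FIRST(k) = { k }.
The FIRST sets are disjoint and neither alternative is nullable — no conflict.

No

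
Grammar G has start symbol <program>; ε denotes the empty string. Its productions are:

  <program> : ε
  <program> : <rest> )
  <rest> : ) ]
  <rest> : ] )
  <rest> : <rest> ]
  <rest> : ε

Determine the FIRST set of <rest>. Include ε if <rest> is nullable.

{ ), ], ε }

<rest> : ) ] contributes {)}.
<rest> : ] ) contributes {]}.
From <rest> : <rest> ]: <rest> nullable, take FIRST(<rest>) ∪ {]} = { ), ] }.
<rest> : ε contributes ε.
Union: FIRST(<rest>) = { ), ], ε }.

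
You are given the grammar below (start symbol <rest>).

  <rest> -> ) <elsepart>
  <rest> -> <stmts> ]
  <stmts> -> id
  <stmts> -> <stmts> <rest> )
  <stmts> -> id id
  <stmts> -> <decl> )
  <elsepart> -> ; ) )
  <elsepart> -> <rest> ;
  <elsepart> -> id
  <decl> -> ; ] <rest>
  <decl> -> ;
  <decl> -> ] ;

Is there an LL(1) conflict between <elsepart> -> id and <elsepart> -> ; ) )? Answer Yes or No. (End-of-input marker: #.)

FIRST(id) = { id } and FIRST(; ) )) = { ; }.
The FIRST sets are disjoint and neither alternative is nullable — no conflict.

No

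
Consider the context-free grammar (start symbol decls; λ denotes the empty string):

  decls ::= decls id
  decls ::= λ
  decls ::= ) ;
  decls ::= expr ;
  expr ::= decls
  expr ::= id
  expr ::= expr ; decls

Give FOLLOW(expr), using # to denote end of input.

{ ; }

In decls ::= expr ;: add FIRST(;) = { ; }.
In expr ::= expr ; decls: add FIRST(; decls) = { ; }.
Union: FOLLOW(expr) = { ; }.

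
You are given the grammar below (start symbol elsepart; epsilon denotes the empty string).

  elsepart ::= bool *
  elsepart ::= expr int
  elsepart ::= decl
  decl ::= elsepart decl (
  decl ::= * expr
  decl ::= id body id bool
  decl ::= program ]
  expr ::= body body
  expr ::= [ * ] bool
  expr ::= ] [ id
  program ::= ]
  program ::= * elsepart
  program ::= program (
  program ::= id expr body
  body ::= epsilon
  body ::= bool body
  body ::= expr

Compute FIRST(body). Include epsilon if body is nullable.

{ [, ], bool, epsilon }

body ::= epsilon contributes epsilon.
body ::= bool body contributes {bool}.
From body ::= expr: add FIRST(expr) = { [, ], bool, epsilon } (including epsilon since expr is nullable).
Union: FIRST(body) = { [, ], bool, epsilon }.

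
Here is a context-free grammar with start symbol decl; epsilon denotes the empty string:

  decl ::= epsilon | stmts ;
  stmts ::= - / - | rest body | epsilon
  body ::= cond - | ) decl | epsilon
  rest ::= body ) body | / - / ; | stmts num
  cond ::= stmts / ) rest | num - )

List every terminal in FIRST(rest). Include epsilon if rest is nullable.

{ ), -, /, num }

From rest ::= body ) body: body nullable, take FIRST(body) ∪ {)} = { ), -, /, num }.
rest ::= / - / ; contributes {/}.
From rest ::= stmts num: stmts nullable, take FIRST(stmts) ∪ {num} = { ), -, /, num }.
Union: FIRST(rest) = { ), -, /, num }.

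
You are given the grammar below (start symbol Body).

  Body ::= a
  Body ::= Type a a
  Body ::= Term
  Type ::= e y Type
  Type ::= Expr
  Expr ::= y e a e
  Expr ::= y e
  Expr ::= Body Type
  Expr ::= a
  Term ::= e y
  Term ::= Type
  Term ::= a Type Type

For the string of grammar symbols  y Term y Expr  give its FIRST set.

y is a terminal; add {y} and stop.

{ y }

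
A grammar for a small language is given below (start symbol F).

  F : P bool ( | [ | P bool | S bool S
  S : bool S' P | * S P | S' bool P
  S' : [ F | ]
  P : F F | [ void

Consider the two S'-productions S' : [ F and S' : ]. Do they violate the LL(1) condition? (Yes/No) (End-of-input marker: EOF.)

FIRST([ F) = { [ } and FIRST(]) = { ] }.
The FIRST sets are disjoint and neither alternative is nullable — no conflict.

No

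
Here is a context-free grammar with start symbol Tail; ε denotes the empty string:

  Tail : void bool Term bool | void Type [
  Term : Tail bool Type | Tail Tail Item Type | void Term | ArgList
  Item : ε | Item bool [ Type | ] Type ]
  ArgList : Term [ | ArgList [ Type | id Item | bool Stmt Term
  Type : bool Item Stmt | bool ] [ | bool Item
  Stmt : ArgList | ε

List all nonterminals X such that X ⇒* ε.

Directly nullable (have an ε-production): Item, Stmt.
No other nonterminal has a production whose RHS symbols are all nullable.

{ Item, Stmt }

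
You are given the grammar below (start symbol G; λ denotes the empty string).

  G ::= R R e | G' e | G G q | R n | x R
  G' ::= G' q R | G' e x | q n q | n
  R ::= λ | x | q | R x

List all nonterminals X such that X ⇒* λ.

Directly nullable (have an λ-production): R.
No other nonterminal has a production whose RHS symbols are all nullable.

{ R }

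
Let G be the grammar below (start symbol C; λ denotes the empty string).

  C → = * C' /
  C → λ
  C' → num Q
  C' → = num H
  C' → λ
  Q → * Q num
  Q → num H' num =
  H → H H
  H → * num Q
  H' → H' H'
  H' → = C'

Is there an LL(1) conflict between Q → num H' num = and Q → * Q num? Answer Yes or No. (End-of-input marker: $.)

No

FIRST(num H' num =) = { num } and FIRST(* Q num) = { * }.
The FIRST sets are disjoint and neither alternative is nullable — no conflict.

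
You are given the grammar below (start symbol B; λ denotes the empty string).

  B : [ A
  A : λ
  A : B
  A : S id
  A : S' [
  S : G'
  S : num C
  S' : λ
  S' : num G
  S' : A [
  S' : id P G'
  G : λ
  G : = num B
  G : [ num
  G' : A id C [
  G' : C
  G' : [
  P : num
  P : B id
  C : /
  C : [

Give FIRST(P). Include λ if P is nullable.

P : num contributes {num}.
From P : B id: add FIRST(B) = { [ }.
Union: FIRST(P) = { [, num }.

{ [, num }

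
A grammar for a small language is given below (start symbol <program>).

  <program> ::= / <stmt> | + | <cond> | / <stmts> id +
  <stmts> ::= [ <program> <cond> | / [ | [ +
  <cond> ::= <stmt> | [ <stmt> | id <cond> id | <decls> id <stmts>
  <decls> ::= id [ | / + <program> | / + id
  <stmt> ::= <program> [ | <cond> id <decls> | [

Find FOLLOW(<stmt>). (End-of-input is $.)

In <program> ::= / <stmt>: <stmt> is at the end, add FOLLOW(<program>) = { $, +, /, [, id }.
In <cond> ::= <stmt>: <stmt> is at the end, add FOLLOW(<cond>) = { $, +, /, [, id }.
In <cond> ::= [ <stmt>: <stmt> is at the end, add FOLLOW(<cond>) = { $, +, /, [, id }.
Union: FOLLOW(<stmt>) = { $, +, /, [, id }.

{ $, +, /, [, id }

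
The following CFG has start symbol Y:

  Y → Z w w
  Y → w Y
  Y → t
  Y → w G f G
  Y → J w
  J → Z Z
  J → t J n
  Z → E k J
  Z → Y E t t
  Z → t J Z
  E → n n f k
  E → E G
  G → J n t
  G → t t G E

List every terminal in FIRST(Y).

{ n, t, w }

From Y → Z w w: add FIRST(Z) = { n, t, w }.
Y → w Y contributes {w}.
Y → t contributes {t}.
Y → w G f G contributes {w}.
From Y → J w: add FIRST(J) = { n, t, w }.
Union: FIRST(Y) = { n, t, w }.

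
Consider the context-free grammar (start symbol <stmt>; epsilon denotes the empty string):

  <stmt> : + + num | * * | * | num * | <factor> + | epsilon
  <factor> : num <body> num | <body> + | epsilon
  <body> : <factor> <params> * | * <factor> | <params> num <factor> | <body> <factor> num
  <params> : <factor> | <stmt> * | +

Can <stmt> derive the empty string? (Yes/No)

Yes

<stmt> has an epsilon-production, so <stmt> ⇒ epsilon.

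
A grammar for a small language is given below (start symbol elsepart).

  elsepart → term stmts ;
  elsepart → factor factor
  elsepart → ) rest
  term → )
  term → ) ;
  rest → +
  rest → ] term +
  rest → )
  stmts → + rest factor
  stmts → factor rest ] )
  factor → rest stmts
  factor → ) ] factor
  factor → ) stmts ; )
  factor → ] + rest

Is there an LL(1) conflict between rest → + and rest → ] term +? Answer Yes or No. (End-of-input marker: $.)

No

FIRST(+) = { + } and FIRST(] term +) = { ] }.
The FIRST sets are disjoint and neither alternative is nullable — no conflict.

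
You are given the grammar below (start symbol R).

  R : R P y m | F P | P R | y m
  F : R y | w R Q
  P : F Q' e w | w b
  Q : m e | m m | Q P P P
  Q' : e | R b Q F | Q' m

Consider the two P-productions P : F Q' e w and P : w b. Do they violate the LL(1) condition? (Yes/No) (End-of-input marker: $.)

FIRST(F Q' e w) = { w, y } and FIRST(w b) = { w }.
Both contain w, so the two alternatives are not disjoint — LL(1) conflict.

Yes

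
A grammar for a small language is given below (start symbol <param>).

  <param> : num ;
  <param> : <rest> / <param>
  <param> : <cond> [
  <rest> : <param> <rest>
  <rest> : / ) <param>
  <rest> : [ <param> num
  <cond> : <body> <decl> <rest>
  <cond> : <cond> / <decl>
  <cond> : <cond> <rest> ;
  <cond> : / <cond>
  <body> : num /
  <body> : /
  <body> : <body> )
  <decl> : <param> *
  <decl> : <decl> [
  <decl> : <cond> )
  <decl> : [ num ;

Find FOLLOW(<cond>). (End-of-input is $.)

{ ), /, [, num }

In <param> : <cond> [: add FIRST([) = { [ }.
In <cond> : <cond> / <decl>: add FIRST(/ <decl>) = { / }.
In <cond> : <cond> <rest> ;: add FIRST(<rest> ;) = { /, [, num }.
In <cond> : / <cond>: <cond> is at the end, add FOLLOW(<cond>) = { ), /, [, num }.
In <decl> : <cond> ): add FIRST()) = { ) }.
Union: FOLLOW(<cond>) = { ), /, [, num }.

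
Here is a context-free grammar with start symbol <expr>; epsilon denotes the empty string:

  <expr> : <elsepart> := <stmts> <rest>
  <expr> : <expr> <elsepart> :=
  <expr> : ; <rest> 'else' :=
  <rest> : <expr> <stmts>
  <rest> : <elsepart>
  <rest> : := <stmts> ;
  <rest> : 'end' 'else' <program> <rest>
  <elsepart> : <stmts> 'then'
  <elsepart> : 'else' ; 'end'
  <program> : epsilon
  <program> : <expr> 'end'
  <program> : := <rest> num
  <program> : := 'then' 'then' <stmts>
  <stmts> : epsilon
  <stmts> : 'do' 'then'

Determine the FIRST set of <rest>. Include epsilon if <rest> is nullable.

{ 'do', 'else', 'end', 'then', :=, ; }

From <rest> : <expr> <stmts>: add FIRST(<expr>) = { 'do', 'else', 'then', ; }.
From <rest> : <elsepart>: add FIRST(<elsepart>) = { 'do', 'else', 'then' }.
<rest> : := <stmts> ; contributes {:=}.
<rest> : 'end' 'else' <program> <rest> contributes {'end'}.
Union: FIRST(<rest>) = { 'do', 'else', 'end', 'then', :=, ; }.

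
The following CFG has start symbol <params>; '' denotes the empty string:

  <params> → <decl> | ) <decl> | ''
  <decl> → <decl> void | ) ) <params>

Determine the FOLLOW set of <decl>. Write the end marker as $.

In <params> → <decl>: <decl> is at the end, add FOLLOW(<params>) = { $, void }.
In <params> → ) <decl>: <decl> is at the end, add FOLLOW(<params>) = { $, void }.
In <decl> → <decl> void: add FIRST(void) = { void }.
Union: FOLLOW(<decl>) = { $, void }.

{ $, void }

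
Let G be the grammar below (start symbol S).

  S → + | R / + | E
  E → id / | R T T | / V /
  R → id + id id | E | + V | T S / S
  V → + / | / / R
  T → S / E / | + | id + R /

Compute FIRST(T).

From T → S / E /: add FIRST(S) = { +, /, id }.
T → + contributes {+}.
T → id + R / contributes {id}.
Union: FIRST(T) = { +, /, id }.

{ +, /, id }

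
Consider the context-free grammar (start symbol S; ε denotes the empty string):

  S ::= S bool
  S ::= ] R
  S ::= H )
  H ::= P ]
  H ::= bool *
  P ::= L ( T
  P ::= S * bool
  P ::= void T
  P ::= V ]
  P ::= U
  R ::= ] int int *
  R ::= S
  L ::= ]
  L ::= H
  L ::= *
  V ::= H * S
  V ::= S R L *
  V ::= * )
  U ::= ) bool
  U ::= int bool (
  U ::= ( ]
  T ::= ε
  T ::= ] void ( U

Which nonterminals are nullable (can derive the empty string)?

{ T }

Directly nullable (have an ε-production): T.
No other nonterminal has a production whose RHS symbols are all nullable.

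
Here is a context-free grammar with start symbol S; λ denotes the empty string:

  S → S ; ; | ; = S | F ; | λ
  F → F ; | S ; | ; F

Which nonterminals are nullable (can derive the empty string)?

Directly nullable (have an λ-production): S.
No other nonterminal has a production whose RHS symbols are all nullable.

{ S }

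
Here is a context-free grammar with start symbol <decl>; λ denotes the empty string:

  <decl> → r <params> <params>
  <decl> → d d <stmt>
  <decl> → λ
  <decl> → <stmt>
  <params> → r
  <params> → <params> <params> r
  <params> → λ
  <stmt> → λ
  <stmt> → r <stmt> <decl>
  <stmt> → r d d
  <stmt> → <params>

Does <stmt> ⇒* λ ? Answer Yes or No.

<stmt> has an λ-production, so <stmt> ⇒ λ.

Yes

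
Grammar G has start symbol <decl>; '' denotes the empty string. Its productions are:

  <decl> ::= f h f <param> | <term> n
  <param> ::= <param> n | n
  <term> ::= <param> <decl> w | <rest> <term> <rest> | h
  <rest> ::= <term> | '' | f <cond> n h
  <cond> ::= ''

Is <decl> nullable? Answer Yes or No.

No

Nullable nonterminals: <cond>, <rest>.
No production of <decl> has an RHS whose symbols are all nullable, so <decl> is not nullable.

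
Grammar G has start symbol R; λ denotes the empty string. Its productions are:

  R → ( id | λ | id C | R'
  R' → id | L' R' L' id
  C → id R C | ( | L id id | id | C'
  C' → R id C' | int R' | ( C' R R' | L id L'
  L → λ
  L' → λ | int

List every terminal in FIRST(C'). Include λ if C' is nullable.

From C' → R id C': R nullable, take FIRST(R) ∪ {id} = { (, id, int }.
C' → int R' contributes {int}.
C' → ( C' R R' contributes {(}.
From C' → L id L': L nullable, take FIRST(L) ∪ {id} = { id }.
Union: FIRST(C') = { (, id, int }.

{ (, id, int }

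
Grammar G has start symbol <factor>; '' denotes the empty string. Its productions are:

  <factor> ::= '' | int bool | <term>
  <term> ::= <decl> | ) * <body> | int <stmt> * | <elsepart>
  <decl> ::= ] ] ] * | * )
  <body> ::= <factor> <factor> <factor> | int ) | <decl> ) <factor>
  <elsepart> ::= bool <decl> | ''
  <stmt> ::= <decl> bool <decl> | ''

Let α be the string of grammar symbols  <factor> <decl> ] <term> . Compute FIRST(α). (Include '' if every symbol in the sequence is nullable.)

Add FIRST(<factor>)\{''} = { ), *, ], bool, int }; <factor> is nullable, continue.
Add FIRST(<decl>) = { *, ] }; <decl> is not nullable, stop.

{ ), *, ], bool, int }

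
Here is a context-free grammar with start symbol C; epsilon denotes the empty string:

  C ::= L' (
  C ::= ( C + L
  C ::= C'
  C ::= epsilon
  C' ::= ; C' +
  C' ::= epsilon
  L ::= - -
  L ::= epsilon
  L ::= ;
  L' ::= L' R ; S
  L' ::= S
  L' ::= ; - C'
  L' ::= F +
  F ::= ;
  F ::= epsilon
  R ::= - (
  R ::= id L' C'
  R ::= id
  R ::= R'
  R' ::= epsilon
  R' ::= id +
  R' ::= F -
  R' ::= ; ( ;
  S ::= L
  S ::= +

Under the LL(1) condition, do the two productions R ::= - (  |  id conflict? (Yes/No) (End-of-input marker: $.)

No

FIRST(- () = { - } and FIRST(id) = { id }.
The FIRST sets are disjoint and neither alternative is nullable — no conflict.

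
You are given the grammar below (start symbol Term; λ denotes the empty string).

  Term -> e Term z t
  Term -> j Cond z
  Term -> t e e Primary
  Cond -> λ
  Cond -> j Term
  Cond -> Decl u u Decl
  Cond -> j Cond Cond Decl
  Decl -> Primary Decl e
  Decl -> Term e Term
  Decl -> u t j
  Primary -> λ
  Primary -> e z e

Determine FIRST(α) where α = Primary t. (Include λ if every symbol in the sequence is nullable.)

Add FIRST(Primary)\{λ} = { e }; Primary is nullable, continue.
t is a terminal; add {t} and stop.

{ e, t }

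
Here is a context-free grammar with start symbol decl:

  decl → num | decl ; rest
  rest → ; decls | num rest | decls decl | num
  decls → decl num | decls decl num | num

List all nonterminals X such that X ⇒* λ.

{ } (none)

No nonterminal has an empty production or an RHS whose symbols are all nullable.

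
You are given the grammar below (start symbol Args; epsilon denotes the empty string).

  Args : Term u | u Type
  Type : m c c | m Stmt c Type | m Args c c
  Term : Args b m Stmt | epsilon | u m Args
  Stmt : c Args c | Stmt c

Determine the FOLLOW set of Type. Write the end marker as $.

{ $, b, c, u }

In Args : u Type: Type is at the end, add FOLLOW(Args) = { $, b, c, u }.
In Type : m Stmt c Type: Type is at the end, add FOLLOW(Type) = { $, b, c, u }.
Union: FOLLOW(Type) = { $, b, c, u }.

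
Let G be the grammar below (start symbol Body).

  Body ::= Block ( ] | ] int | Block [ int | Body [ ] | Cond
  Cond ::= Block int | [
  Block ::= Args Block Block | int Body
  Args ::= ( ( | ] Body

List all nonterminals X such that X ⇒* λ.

No nonterminal has an empty production or an RHS whose symbols are all nullable.

{ } (none)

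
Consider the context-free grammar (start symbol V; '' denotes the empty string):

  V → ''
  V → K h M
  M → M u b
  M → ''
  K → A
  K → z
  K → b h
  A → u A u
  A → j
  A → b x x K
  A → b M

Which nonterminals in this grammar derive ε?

Directly nullable (have an ''-production): V, M.
No other nonterminal has a production whose RHS symbols are all nullable.

{ M, V }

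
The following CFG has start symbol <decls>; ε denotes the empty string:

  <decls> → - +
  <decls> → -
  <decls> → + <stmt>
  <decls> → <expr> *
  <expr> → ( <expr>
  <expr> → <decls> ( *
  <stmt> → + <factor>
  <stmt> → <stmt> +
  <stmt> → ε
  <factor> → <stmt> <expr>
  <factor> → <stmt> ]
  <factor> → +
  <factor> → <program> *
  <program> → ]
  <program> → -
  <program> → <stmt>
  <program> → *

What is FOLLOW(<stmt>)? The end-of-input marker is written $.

{ $, (, *, +, -, ] }

In <decls> → + <stmt>: <stmt> is at the end, add FOLLOW(<decls>) = { $, ( }.
In <stmt> → <stmt> +: add FIRST(+) = { + }.
In <factor> → <stmt> <expr>: add FIRST(<expr>) = { (, +, - }.
In <factor> → <stmt> ]: add FIRST(]) = { ] }.
In <program> → <stmt>: <stmt> is at the end, add FOLLOW(<program>) = { * }.
Union: FOLLOW(<stmt>) = { $, (, *, +, -, ] }.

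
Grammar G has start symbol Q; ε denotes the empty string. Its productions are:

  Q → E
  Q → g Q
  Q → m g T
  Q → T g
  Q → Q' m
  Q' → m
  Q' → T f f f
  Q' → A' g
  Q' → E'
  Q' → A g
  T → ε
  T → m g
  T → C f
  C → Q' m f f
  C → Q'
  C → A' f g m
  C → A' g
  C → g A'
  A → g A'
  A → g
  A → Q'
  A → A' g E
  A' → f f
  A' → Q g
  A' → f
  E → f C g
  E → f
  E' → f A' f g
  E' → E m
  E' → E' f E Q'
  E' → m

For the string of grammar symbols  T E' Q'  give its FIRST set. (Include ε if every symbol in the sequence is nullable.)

{ f, g, m }

Add FIRST(T)\{ε} = { f, g, m }; T is nullable, continue.
Add FIRST(E') = { f, m }; E' is not nullable, stop.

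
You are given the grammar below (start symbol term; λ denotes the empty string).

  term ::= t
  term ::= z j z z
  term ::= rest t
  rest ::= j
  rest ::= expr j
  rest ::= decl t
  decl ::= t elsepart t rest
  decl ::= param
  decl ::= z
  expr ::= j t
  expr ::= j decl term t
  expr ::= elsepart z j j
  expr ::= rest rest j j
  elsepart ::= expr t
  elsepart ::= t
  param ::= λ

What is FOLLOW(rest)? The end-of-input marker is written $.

{ j, t, z }

In term ::= rest t: add FIRST(t) = { t }.
In decl ::= t elsepart t rest: rest is at the end, add FOLLOW(decl) = { j, t, z }.
In expr ::= rest rest j j: add FIRST(rest j j) = { j, t, z }.
In expr ::= rest rest j j: add FIRST(j j) = { j }.
Union: FOLLOW(rest) = { j, t, z }.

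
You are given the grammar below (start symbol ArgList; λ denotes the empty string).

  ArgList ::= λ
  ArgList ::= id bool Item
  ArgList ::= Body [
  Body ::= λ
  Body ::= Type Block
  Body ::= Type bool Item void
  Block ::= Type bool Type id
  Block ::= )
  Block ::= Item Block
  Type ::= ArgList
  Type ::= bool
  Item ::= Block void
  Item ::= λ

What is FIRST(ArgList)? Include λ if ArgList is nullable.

{ ), [, bool, id, λ }

ArgList ::= λ contributes λ.
ArgList ::= id bool Item contributes {id}.
From ArgList ::= Body [: Body nullable, take FIRST(Body) ∪ {[} = { ), [, bool, id }.
Union: FIRST(ArgList) = { ), [, bool, id, λ }.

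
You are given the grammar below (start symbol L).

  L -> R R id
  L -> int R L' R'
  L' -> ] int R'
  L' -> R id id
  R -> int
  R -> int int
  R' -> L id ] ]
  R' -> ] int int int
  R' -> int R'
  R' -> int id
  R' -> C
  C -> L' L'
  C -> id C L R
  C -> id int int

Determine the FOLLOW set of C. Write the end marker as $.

{ $, ], id, int }

In R' -> C: C is at the end, add FOLLOW(R') = { $, ], id, int }.
In C -> id C L R: add FIRST(L R) = { int }.
Union: FOLLOW(C) = { $, ], id, int }.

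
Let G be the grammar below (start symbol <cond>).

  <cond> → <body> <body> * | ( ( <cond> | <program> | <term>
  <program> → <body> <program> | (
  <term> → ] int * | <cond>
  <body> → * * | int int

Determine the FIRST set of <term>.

{ (, *, ], int }

<term> → ] int * contributes {]}.
From <term> → <cond>: add FIRST(<cond>) = { (, *, ], int }.
Union: FIRST(<term>) = { (, *, ], int }.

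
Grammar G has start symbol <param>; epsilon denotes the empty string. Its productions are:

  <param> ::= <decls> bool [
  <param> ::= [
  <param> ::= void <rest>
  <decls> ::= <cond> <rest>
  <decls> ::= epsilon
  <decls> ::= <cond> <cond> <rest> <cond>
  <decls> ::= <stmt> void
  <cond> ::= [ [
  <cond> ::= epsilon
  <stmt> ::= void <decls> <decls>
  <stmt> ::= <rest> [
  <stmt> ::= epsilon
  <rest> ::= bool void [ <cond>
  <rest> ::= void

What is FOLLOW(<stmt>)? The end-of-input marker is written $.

{ void }

In <decls> ::= <stmt> void: add FIRST(void) = { void }.
Union: FOLLOW(<stmt>) = { void }.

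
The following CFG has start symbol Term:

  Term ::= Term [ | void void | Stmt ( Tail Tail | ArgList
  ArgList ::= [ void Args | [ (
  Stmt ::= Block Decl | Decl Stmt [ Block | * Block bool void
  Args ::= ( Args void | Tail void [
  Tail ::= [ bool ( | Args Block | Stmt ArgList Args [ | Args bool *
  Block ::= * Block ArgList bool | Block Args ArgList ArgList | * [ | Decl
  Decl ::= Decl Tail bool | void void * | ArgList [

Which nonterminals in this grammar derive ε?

No nonterminal has an empty production or an RHS whose symbols are all nullable.

{ } (none)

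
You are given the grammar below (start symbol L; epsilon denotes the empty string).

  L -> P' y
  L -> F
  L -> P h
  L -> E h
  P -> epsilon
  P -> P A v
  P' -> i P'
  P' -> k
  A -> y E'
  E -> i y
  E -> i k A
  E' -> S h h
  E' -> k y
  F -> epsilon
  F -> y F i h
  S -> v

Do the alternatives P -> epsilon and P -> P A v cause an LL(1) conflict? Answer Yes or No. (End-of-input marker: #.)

Yes

FIRST(epsilon) = { epsilon } and FIRST(P A v) = { y }.
The first alternative is nullable and FOLLOW(P) = { h, y } shares y with FIRST of the second — conflict.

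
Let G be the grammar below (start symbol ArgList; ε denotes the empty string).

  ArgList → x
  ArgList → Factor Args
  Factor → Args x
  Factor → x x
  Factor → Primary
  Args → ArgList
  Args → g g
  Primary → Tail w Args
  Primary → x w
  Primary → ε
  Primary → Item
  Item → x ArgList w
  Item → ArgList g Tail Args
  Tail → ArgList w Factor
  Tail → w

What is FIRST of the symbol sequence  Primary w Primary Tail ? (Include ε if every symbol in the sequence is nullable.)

Add FIRST(Primary)\{ε} = { g, w, x }; Primary is nullable, continue.
w is a terminal; add {w} and stop.

{ g, w, x }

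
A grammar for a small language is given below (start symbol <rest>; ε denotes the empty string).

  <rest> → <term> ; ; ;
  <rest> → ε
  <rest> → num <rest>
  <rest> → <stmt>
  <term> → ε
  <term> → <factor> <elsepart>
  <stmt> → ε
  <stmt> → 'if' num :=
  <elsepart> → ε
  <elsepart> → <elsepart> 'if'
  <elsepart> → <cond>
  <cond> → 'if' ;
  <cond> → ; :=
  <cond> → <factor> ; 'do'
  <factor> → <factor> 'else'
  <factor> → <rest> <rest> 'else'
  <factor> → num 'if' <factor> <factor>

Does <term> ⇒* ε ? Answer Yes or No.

Yes

<term> has an ε-production, so <term> ⇒ ε.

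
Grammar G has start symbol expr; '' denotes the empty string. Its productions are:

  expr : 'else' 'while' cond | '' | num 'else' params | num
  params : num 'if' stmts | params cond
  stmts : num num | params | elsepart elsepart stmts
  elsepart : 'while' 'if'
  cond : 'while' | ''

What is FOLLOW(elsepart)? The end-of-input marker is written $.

{ 'while', num }

In stmts : elsepart elsepart stmts: add FIRST(elsepart stmts) = { 'while' }.
In stmts : elsepart elsepart stmts: add FIRST(stmts) = { 'while', num }.
Union: FOLLOW(elsepart) = { 'while', num }.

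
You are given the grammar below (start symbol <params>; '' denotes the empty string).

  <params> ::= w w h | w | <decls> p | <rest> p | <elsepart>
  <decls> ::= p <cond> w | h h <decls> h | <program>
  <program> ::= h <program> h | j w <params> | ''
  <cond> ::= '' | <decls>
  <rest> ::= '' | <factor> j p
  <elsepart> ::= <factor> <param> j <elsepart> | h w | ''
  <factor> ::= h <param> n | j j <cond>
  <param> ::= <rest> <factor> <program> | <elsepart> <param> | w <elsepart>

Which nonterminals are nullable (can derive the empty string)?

Directly nullable (have an ''-production): <program>, <cond>, <rest>, <elsepart>.
<decls> ::= <program> with every symbol nullable, so <decls> is nullable.
<params> ::= <elsepart> with every symbol nullable, so <params> is nullable.
No other nonterminal has a production whose RHS symbols are all nullable.

{ <cond>, <decls>, <elsepart>, <params>, <program>, <rest> }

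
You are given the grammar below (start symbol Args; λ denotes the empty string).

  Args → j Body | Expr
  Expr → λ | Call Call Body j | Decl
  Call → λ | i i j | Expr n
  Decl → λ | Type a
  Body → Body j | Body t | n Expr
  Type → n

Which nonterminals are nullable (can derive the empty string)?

{ Args, Call, Decl, Expr }

Directly nullable (have an λ-production): Expr, Call, Decl.
Args → Expr with every symbol nullable, so Args is nullable.
No other nonterminal has a production whose RHS symbols are all nullable.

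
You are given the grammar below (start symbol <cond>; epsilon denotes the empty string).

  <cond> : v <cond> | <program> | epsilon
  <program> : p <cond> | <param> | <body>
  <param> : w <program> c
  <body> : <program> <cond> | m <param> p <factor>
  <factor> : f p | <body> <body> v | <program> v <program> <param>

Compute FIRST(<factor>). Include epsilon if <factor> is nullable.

{ f, m, p, w }

<factor> : f p contributes {f}.
From <factor> : <body> <body> v: add FIRST(<body>) = { m, p, w }.
From <factor> : <program> v <program> <param>: add FIRST(<program>) = { m, p, w }.
Union: FIRST(<factor>) = { f, m, p, w }.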